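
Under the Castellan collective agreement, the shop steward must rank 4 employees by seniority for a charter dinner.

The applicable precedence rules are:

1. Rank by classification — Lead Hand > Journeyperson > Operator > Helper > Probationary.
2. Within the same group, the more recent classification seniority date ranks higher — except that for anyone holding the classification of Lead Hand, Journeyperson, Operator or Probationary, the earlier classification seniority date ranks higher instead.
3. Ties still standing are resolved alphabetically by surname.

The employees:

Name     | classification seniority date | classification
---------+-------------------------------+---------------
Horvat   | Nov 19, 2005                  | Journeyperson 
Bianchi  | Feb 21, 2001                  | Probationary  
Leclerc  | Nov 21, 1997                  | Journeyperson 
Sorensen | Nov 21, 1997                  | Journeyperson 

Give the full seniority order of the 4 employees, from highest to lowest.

By classification: Leclerc, Sorensen and Horvat (Journeyperson); then Bianchi (Probationary).
Among Leclerc, Sorensen and Horvat, by classification seniority date (earlier first) (reversed rule for this group): Leclerc and Sorensen (Nov 21, 1997) before Horvat (Nov 19, 2005).
Among Leclerc and Sorensen, alphabetically by surname: Leclerc before Sorensen.
Full order: Leclerc, Sorensen, Horvat, Bianchi.

Leclerc, Sorensen, Horvat, Bianchi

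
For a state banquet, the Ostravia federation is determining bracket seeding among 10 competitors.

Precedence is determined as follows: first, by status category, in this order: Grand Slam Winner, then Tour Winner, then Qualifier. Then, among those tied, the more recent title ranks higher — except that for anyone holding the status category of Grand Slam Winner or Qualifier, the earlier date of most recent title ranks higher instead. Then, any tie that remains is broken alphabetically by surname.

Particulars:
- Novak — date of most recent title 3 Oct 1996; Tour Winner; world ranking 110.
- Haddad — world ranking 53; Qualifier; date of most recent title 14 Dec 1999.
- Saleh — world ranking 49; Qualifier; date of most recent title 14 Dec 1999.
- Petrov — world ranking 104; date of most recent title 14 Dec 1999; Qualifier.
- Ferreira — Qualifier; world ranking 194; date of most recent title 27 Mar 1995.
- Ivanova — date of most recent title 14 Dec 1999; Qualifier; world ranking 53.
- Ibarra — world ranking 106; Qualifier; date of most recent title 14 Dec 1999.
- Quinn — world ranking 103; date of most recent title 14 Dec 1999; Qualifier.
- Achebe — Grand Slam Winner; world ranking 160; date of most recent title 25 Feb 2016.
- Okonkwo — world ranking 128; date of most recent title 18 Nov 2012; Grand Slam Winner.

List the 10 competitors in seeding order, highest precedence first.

Okonkwo, Achebe, Novak, Ferreira, Haddad, Ibarra, Ivanova, Petrov, Quinn, Saleh

By status category: Okonkwo and Achebe (Grand Slam Winner); then Novak (Tour Winner); then Ferreira, Haddad, Ibarra, Ivanova, Petrov, Quinn and Saleh (Qualifier).
Among Okonkwo and Achebe, by date of most recent title (earlier first) (reversed rule for this group): Okonkwo (18 Nov 2012) before Achebe (25 Feb 2016).
Among Ferreira, Haddad, Ibarra, Ivanova, Petrov, Quinn and Saleh, by date of most recent title (earlier first) (reversed rule for this group): Ferreira (27 Mar 1995) before Haddad, Ibarra, Ivanova, Petrov, Quinn and Saleh (14 Dec 1999).
Among Haddad, Ibarra, Ivanova, Petrov, Quinn and Saleh, alphabetically by surname: Haddad before Ibarra before Ivanova before Petrov before Quinn before Saleh.
Full order: Okonkwo, Achebe, Novak, Ferreira, Haddad, Ibarra, Ivanova, Petrov, Quinn, Saleh.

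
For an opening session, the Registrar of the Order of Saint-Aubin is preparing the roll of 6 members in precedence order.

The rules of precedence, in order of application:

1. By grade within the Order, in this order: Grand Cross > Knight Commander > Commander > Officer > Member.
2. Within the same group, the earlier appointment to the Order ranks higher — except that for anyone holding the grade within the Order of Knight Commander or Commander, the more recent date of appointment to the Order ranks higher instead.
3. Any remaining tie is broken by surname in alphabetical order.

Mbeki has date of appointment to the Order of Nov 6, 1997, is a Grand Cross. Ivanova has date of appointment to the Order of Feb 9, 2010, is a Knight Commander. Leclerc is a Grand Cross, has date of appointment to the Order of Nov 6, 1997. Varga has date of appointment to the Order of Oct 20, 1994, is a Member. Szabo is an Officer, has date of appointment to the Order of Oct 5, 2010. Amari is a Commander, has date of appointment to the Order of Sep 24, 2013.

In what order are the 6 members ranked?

Leclerc, Mbeki, Ivanova, Amari, Szabo, Varga

By grade within the Order: Leclerc and Mbeki (Grand Cross); then Ivanova (Knight Commander); then Amari (Commander); then Szabo (Officer); then Varga (Member).
Leclerc and Mbeki both have date of appointment to the Order Nov 6, 1997, so the next rule applies.
Among Leclerc and Mbeki, alphabetically by surname: Leclerc before Mbeki.
Full order: Leclerc, Mbeki, Ivanova, Amari, Szabo, Varga.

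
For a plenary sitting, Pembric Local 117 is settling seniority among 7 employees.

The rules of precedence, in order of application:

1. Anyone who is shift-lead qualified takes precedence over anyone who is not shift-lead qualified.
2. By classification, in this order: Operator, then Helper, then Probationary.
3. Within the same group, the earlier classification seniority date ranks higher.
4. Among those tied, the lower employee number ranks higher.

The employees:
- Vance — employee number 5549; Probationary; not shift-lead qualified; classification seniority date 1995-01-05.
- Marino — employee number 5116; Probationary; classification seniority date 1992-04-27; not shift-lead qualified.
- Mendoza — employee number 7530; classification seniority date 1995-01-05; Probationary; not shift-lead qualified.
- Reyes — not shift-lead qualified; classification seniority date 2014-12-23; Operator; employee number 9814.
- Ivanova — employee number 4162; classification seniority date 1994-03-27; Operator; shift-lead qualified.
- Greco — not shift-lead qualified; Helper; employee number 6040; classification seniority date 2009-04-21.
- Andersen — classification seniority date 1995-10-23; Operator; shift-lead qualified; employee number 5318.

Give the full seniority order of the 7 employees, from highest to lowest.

Ivanova, Andersen, Reyes, Greco, Marino, Vance, Mendoza

By the first rule: Ivanova and Andersen (both shift-lead qualified); then Reyes, Greco, Marino, Vance and Mendoza (each not shift-lead qualified).
Ivanova and Andersen are each Operator, so the next rule applies.
Among Ivanova and Andersen, by classification seniority date (earlier first): Ivanova (1994-03-27) before Andersen (1995-10-23).
Among Reyes, Greco, Marino, Vance and Mendoza, by classification: Reyes (Operator) before Greco (Helper) before Marino, Vance and Mendoza (Probationary).
Among Marino, Vance and Mendoza, by classification seniority date (earlier first): Marino (1992-04-27) before Vance and Mendoza (1995-01-05).
Among Vance and Mendoza, by employee number (lower first): Vance (5549) before Mendoza (7530).
Full order: Ivanova, Andersen, Reyes, Greco, Marino, Vance, Mendoza.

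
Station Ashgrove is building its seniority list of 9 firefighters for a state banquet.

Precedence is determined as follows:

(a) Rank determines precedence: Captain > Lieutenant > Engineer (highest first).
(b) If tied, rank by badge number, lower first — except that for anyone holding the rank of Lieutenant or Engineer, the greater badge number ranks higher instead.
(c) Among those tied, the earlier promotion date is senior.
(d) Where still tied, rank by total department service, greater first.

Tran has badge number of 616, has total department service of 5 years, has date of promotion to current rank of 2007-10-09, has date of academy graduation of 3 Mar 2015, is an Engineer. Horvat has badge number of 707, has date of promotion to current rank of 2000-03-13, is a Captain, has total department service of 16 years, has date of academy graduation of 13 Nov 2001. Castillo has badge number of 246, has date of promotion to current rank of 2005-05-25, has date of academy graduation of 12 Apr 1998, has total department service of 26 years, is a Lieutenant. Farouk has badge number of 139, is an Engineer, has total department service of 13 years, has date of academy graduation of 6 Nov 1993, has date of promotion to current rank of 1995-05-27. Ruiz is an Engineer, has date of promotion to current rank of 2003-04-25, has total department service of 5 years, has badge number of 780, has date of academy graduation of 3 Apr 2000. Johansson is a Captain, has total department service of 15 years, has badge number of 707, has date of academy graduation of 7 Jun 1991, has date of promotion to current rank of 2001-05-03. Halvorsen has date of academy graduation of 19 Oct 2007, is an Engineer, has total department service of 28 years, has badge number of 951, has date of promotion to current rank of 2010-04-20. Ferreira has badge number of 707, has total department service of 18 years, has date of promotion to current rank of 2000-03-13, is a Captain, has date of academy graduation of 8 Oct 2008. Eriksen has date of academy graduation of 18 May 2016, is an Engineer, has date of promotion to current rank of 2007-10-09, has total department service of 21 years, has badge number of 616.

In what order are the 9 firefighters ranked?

By rank: Ferreira, Horvat and Johansson (Captain); then Castillo (Lieutenant); then Halvorsen, Ruiz, Eriksen, Tran and Farouk (Engineer).
Ferreira, Horvat and Johansson all have badge number 707, so the next rule applies.
Among Ferreira, Horvat and Johansson, by date of promotion to current rank (earlier first): Ferreira and Horvat (2000-03-13) before Johansson (2001-05-03).
Among Ferreira and Horvat, by total department service (higher first): Ferreira (18 years) before Horvat (16 years).
Among Halvorsen, Ruiz, Eriksen, Tran and Farouk, by badge number (higher first) (reversed rule for this group): Halvorsen (951) before Ruiz (780) before Eriksen and Tran (616) before Farouk (139).
Eriksen and Tran both have date of promotion to current rank 2007-10-09, so the next rule applies.
Among Eriksen and Tran, by total department service (higher first): Eriksen (21 years) before Tran (5 years).
Full order: Ferreira, Horvat, Johansson, Castillo, Halvorsen, Ruiz, Eriksen, Tran, Farouk.

Ferreira, Horvat, Johansson, Castillo, Halvorsen, Ruiz, Eriksen, Tran, Farouk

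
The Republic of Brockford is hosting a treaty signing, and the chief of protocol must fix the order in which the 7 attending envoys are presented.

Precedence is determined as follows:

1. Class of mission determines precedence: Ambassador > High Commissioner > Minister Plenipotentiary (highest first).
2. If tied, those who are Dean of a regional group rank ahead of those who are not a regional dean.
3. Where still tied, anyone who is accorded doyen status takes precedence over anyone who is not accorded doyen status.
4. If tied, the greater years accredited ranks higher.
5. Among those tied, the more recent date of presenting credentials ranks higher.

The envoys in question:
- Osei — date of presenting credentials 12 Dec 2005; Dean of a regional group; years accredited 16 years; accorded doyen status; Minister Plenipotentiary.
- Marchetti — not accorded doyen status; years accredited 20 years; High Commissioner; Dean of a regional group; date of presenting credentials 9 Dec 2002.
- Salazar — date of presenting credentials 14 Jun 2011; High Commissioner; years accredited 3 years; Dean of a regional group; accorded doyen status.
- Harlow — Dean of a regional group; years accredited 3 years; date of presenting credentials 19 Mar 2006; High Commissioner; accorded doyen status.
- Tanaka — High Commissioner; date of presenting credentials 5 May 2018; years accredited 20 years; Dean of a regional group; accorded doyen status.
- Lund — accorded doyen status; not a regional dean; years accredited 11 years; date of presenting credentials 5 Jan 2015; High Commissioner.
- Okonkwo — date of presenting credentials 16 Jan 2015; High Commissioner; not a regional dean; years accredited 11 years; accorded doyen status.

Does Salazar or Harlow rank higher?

By class of mission: Tanaka, Salazar, Harlow, Marchetti, Okonkwo and Lund (High Commissioner); then Osei (Minister Plenipotentiary).
Among Tanaka, Salazar, Harlow, Marchetti, Okonkwo and Lund, Dean of a regional group before not a regional dean: Tanaka, Salazar, Harlow and Marchetti (Dean of a regional group) before Okonkwo and Lund (not a regional dean).
Among Tanaka, Salazar, Harlow and Marchetti, accorded doyen status before not accorded doyen status: Tanaka, Salazar and Harlow (accorded doyen status) before Marchetti (not accorded doyen status).
Among Tanaka, Salazar and Harlow, by years accredited (higher first): Tanaka (20 years) before Salazar and Harlow (3 years).
Among Salazar and Harlow, by date of presenting credentials (later first): Salazar (14 Jun 2011) before Harlow (19 Mar 2006).
Okonkwo and Lund are each accorded doyen status, so the next rule applies.
Okonkwo and Lund both have years accredited 11 years, so the next rule applies.
Among Okonkwo and Lund, by date of presenting credentials (later first): Okonkwo (16 Jan 2015) before Lund (5 Jan 2015).
So Salazar takes precedence.

Salazar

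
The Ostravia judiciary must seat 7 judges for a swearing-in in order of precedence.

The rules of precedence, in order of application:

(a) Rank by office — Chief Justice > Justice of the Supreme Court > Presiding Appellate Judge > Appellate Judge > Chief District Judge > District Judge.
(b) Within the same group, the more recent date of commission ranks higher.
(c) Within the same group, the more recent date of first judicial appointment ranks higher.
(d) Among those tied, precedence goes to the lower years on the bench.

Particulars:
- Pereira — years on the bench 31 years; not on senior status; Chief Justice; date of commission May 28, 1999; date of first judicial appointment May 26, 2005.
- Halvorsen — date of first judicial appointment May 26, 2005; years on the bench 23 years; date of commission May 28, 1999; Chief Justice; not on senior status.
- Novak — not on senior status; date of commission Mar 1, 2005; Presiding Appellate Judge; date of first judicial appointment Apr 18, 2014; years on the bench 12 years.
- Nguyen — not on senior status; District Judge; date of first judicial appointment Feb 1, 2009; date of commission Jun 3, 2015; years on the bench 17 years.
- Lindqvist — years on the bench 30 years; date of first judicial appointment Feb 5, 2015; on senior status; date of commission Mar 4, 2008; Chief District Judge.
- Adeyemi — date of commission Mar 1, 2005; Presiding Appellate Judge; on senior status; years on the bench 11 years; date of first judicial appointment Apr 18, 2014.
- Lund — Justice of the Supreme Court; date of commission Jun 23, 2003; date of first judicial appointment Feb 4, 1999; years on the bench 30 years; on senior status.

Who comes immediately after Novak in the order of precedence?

Lindqvist

By office: Halvorsen and Pereira (Chief Justice); then Lund (Justice of the Supreme Court); then Adeyemi and Novak (Presiding Appellate Judge); then Lindqvist (Chief District Judge); then Nguyen (District Judge).
Halvorsen and Pereira both have date of commission May 28, 1999, so the next rule applies.
Halvorsen and Pereira both have date of first judicial appointment May 26, 2005, so the next rule applies.
Among Halvorsen and Pereira, by years on the bench (lower first): Halvorsen (23 years) before Pereira (31 years).
Adeyemi and Novak both have date of commission Mar 1, 2005, so the next rule applies.
Adeyemi and Novak both have date of first judicial appointment Apr 18, 2014, so the next rule applies.
Among Adeyemi and Novak, by years on the bench (lower first): Adeyemi (11 years) before Novak (12 years).
Order: Halvorsen, Pereira, Lund, Adeyemi, Novak, Lindqvist, Nguyen.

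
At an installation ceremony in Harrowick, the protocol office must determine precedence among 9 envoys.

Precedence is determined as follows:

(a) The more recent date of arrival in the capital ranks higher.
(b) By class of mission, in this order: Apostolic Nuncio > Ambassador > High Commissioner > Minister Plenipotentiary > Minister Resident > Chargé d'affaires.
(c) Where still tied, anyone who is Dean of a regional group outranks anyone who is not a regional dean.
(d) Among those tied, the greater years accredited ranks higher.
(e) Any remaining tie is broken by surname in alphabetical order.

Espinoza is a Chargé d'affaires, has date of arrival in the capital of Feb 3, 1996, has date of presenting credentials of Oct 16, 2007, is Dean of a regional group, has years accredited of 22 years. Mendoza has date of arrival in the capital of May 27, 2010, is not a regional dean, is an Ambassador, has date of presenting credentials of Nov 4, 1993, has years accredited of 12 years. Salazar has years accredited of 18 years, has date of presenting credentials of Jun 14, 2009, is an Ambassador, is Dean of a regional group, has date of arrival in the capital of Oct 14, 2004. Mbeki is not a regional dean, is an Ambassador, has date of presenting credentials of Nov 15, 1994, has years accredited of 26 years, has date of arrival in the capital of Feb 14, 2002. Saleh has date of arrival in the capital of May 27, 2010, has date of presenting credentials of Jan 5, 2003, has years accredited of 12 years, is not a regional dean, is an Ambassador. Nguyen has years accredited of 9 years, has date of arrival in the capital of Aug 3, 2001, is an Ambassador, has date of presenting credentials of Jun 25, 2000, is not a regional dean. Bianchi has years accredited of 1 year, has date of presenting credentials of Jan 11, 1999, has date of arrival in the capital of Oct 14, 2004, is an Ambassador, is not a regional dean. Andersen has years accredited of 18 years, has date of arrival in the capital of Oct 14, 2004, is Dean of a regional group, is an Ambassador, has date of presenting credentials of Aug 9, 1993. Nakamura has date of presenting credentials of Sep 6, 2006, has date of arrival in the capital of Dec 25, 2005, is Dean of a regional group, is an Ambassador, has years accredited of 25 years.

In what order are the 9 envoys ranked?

Mendoza, Saleh, Nakamura, Andersen, Salazar, Bianchi, Mbeki, Nguyen, Espinoza

By date of arrival in the capital (later first): Mendoza and Saleh (both May 27, 2010); then Nakamura (Dec 25, 2005); then Andersen, Salazar and Bianchi (each Oct 14, 2004); then Mbeki (Feb 14, 2002); then Nguyen (Aug 3, 2001); then Espinoza (Feb 3, 1996).
Mendoza and Saleh are each Ambassador, so the next rule applies.
Mendoza and Saleh are each not a regional dean, so the next rule applies.
Mendoza and Saleh both have years accredited 12 years, so the next rule applies.
Among Mendoza and Saleh, alphabetically by surname: Mendoza before Saleh.
Andersen, Salazar and Bianchi are each Ambassador, so the next rule applies.
Among Andersen, Salazar and Bianchi, Dean of a regional group before not a regional dean: Andersen and Salazar (Dean of a regional group) before Bianchi (not a regional dean).
Andersen and Salazar both have years accredited 18 years, so the next rule applies.
Among Andersen and Salazar, alphabetically by surname: Andersen before Salazar.
Full order: Mendoza, Saleh, Nakamura, Andersen, Salazar, Bianchi, Mbeki, Nguyen, Espinoza.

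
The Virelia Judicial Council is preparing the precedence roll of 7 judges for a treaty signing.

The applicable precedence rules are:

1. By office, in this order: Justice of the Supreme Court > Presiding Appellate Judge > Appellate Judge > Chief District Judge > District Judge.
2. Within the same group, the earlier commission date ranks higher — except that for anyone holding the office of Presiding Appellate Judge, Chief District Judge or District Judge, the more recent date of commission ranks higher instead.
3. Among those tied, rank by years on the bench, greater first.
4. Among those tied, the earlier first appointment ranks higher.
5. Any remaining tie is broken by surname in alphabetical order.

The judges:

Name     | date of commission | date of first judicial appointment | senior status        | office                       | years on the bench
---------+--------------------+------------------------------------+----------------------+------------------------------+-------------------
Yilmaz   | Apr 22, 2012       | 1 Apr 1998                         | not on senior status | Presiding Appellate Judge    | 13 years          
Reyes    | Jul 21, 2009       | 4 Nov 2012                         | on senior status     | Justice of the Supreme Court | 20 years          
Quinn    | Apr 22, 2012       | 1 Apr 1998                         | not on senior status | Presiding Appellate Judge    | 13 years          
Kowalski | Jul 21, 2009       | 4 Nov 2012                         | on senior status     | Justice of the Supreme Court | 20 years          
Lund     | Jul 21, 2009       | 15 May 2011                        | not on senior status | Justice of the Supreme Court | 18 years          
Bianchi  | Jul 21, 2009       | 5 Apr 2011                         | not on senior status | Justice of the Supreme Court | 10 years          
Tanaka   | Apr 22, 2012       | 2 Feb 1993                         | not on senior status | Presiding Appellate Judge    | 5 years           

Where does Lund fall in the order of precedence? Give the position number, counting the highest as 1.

By office: Kowalski, Reyes, Lund and Bianchi (Justice of the Supreme Court); then Quinn, Yilmaz and Tanaka (Presiding Appellate Judge).
Kowalski, Reyes, Lund and Bianchi all have date of commission Jul 21, 2009, so the next rule applies.
Among Kowalski, Reyes, Lund and Bianchi, by years on the bench (higher first): Kowalski and Reyes (20 years) before Lund (18 years) before Bianchi (10 years).
Kowalski and Reyes both have date of first judicial appointment 4 Nov 2012, so the next rule applies.
Among Kowalski and Reyes, alphabetically by surname: Kowalski before Reyes.
Quinn, Yilmaz and Tanaka all have date of commission Apr 22, 2012, so the next rule applies.
Among Quinn, Yilmaz and Tanaka, by years on the bench (higher first): Quinn and Yilmaz (13 years) before Tanaka (5 years).
Quinn and Yilmaz both have date of first judicial appointment 1 Apr 1998, so the next rule applies.
Among Quinn and Yilmaz, alphabetically by surname: Quinn before Yilmaz.
Order: Kowalski, Reyes, Lund, Bianchi, Quinn, Yilmaz, Tanaka. So position 3.

3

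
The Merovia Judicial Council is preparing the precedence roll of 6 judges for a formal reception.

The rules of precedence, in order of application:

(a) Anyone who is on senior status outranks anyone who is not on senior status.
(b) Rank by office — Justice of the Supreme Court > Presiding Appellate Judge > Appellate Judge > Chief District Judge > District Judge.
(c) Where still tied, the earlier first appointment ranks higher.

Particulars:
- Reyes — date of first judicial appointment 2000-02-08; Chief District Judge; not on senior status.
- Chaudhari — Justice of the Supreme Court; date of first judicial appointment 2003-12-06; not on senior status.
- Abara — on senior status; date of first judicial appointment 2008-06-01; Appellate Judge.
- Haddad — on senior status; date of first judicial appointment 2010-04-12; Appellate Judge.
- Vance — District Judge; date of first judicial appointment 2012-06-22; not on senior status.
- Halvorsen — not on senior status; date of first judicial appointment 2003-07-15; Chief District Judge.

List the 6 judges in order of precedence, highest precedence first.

By the first rule: Abara and Haddad (both on senior status); then Chaudhari, Reyes, Halvorsen and Vance (each not on senior status).
Abara and Haddad are each Appellate Judge, so the next rule applies.
Among Abara and Haddad, by date of first judicial appointment (earlier first): Abara (2008-06-01) before Haddad (2010-04-12).
Among Chaudhari, Reyes, Halvorsen and Vance, by office: Chaudhari (Justice of the Supreme Court) before Reyes and Halvorsen (Chief District Judge) before Vance (District Judge).
Among Reyes and Halvorsen, by date of first judicial appointment (earlier first): Reyes (2000-02-08) before Halvorsen (2003-07-15).
Full order: Abara, Haddad, Chaudhari, Reyes, Halvorsen, Vance.

Abara, Haddad, Chaudhari, Reyes, Halvorsen, Vance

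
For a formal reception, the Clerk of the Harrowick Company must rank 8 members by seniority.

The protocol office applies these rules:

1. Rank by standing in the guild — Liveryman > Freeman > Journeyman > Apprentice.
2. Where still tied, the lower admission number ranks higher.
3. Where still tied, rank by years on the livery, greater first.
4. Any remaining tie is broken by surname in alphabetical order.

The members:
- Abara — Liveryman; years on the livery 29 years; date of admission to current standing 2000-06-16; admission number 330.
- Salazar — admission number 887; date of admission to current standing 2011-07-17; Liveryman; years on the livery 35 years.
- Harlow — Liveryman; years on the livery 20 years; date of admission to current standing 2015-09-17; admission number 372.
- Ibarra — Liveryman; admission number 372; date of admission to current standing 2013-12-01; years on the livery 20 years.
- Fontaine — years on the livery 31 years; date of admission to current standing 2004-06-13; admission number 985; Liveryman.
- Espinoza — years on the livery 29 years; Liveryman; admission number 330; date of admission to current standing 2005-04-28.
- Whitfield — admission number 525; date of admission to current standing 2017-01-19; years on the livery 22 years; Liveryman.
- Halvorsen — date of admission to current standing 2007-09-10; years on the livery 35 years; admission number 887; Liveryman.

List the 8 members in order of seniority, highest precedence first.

By standing in the guild: Abara, Espinoza, Harlow, Ibarra, Whitfield, Halvorsen, Salazar and Fontaine (Liveryman).
Among Abara, Espinoza, Harlow, Ibarra, Whitfield, Halvorsen, Salazar and Fontaine, by admission number (lower first): Abara and Espinoza (330) before Harlow and Ibarra (372) before Whitfield (525) before Halvorsen and Salazar (887) before Fontaine (985).
Abara and Espinoza both have years on the livery 29 years, so the next rule applies.
Among Abara and Espinoza, alphabetically by surname: Abara before Espinoza.
Harlow and Ibarra both have years on the livery 20 years, so the next rule applies.
Among Harlow and Ibarra, alphabetically by surname: Harlow before Ibarra.
Halvorsen and Salazar both have years on the livery 35 years, so the next rule applies.
Among Halvorsen and Salazar, alphabetically by surname: Halvorsen before Salazar.
Full order: Abara, Espinoza, Harlow, Ibarra, Whitfield, Halvorsen, Salazar, Fontaine.

Abara, Espinoza, Harlow, Ibarra, Whitfield, Halvorsen, Salazar, Fontaine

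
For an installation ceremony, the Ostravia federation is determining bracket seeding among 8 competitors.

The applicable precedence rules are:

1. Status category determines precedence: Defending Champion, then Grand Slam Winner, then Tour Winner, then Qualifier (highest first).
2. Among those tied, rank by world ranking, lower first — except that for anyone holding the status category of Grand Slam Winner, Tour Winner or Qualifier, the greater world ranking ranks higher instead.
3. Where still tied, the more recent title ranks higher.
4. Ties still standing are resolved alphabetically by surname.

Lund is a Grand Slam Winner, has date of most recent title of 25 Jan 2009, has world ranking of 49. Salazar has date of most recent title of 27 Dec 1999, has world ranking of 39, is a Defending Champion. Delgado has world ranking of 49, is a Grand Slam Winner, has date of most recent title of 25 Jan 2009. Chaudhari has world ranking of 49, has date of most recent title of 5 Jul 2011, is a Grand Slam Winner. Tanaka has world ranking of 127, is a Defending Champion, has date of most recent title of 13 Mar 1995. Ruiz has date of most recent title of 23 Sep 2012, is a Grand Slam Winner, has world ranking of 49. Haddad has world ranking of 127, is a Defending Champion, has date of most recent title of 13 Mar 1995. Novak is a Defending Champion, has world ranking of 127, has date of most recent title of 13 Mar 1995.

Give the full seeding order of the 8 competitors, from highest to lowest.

Salazar, Haddad, Novak, Tanaka, Ruiz, Chaudhari, Delgado, Lund

By status category: Salazar, Haddad, Novak and Tanaka (Defending Champion); then Ruiz, Chaudhari, Delgado and Lund (Grand Slam Winner).
Among Salazar, Haddad, Novak and Tanaka, by world ranking (lower first): Salazar (39) before Haddad, Novak and Tanaka (127).
Haddad, Novak and Tanaka all have date of most recent title 13 Mar 1995, so the next rule applies.
Among Haddad, Novak and Tanaka, alphabetically by surname: Haddad before Novak before Tanaka.
Ruiz, Chaudhari, Delgado and Lund all have world ranking 49, so the next rule applies.
Among Ruiz, Chaudhari, Delgado and Lund, by date of most recent title (later first): Ruiz (23 Sep 2012) before Chaudhari (5 Jul 2011) before Delgado and Lund (25 Jan 2009).
Among Delgado and Lund, alphabetically by surname: Delgado before Lund.
Full order: Salazar, Haddad, Novak, Tanaka, Ruiz, Chaudhari, Delgado, Lund.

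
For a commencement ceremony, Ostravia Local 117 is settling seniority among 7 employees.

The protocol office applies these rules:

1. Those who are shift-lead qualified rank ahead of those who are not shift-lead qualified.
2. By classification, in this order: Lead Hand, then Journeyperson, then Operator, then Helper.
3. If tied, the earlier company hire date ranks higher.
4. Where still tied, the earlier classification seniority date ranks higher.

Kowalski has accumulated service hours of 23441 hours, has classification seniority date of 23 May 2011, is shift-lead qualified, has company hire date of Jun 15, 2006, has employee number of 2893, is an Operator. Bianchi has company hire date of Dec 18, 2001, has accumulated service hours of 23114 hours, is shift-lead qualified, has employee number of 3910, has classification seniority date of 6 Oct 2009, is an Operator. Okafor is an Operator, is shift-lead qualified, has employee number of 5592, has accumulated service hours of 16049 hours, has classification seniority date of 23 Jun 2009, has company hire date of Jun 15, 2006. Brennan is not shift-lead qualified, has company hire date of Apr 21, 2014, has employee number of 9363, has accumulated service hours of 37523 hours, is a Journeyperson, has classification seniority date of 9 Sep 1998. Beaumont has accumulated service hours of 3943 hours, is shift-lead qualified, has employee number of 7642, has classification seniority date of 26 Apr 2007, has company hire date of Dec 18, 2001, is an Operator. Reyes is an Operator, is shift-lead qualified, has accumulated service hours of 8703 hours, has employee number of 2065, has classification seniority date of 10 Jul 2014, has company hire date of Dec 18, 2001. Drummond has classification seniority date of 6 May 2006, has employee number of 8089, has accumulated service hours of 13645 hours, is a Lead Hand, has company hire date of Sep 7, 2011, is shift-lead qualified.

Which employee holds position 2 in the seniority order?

By the first rule: Drummond, Beaumont, Bianchi, Reyes, Okafor and Kowalski (each shift-lead qualified); then Brennan (not shift-lead qualified).
Among Drummond, Beaumont, Bianchi, Reyes, Okafor and Kowalski, by classification: Drummond (Lead Hand) before Beaumont, Bianchi, Reyes, Okafor and Kowalski (Operator).
Among Beaumont, Bianchi, Reyes, Okafor and Kowalski, by company hire date (earlier first): Beaumont, Bianchi and Reyes (Dec 18, 2001) before Okafor and Kowalski (Jun 15, 2006).
Among Beaumont, Bianchi and Reyes, by classification seniority date (earlier first): Beaumont (26 Apr 2007) before Bianchi (6 Oct 2009) before Reyes (10 Jul 2014).
Among Okafor and Kowalski, by classification seniority date (earlier first): Okafor (23 Jun 2009) before Kowalski (23 May 2011).
Order: Drummond, Beaumont, Bianchi, Reyes, Okafor, Kowalski, Brennan.

Beaumont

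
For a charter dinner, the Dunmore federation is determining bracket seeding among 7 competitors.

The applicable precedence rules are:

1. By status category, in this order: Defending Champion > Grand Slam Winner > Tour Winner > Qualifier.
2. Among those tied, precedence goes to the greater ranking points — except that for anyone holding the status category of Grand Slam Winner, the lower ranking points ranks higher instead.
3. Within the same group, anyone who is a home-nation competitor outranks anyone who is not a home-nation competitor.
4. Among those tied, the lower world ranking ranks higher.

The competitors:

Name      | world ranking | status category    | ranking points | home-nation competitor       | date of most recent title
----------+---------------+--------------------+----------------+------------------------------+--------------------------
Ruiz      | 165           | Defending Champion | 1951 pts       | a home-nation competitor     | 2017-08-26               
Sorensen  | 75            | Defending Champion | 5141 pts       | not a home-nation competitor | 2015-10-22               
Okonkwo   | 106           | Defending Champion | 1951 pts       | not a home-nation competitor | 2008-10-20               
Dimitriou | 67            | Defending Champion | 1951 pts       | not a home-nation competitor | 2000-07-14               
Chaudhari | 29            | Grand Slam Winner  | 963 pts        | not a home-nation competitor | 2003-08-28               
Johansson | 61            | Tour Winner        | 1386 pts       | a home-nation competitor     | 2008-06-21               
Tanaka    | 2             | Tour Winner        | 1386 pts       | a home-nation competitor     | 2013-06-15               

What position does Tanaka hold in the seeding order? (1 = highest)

By status category: Sorensen, Ruiz, Dimitriou and Okonkwo (Defending Champion); then Chaudhari (Grand Slam Winner); then Tanaka and Johansson (Tour Winner).
Among Sorensen, Ruiz, Dimitriou and Okonkwo, by ranking points (higher first): Sorensen (5141 pts) before Ruiz, Dimitriou and Okonkwo (1951 pts).
Among Ruiz, Dimitriou and Okonkwo, a home-nation competitor before not a home-nation competitor: Ruiz (a home-nation competitor) before Dimitriou and Okonkwo (not a home-nation competitor).
Among Dimitriou and Okonkwo, by world ranking (lower first): Dimitriou (67) before Okonkwo (106).
Tanaka and Johansson both have ranking points 1386 pts, so the next rule applies.
Tanaka and Johansson are each a home-nation competitor, so the next rule applies.
Among Tanaka and Johansson, by world ranking (lower first): Tanaka (2) before Johansson (61).
Order: Sorensen, Ruiz, Dimitriou, Okonkwo, Chaudhari, Tanaka, Johansson. So position 6.

6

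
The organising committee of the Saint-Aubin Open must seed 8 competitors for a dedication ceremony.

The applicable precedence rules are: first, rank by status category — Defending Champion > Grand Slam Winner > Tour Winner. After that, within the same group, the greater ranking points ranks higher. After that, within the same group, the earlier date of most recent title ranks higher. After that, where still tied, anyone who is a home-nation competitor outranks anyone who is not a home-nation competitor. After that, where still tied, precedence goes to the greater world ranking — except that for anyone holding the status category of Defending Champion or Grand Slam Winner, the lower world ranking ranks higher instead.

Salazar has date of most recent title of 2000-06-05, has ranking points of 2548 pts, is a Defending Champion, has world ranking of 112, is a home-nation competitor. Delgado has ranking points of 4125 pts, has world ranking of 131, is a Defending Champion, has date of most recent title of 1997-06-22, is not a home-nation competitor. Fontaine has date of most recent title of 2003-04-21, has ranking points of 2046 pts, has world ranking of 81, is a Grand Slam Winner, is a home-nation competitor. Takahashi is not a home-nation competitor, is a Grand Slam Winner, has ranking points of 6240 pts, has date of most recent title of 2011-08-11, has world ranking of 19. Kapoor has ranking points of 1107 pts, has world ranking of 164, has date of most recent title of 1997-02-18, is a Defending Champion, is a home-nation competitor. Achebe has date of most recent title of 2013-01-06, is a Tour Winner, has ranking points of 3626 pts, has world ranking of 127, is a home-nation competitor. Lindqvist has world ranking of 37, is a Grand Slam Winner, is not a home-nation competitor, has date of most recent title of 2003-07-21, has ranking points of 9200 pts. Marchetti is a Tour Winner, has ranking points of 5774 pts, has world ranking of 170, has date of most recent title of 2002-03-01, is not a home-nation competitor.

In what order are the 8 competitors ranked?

Delgado, Salazar, Kapoor, Lindqvist, Takahashi, Fontaine, Marchetti, Achebe

By status category: Delgado, Salazar and Kapoor (Defending Champion); then Lindqvist, Takahashi and Fontaine (Grand Slam Winner); then Marchetti and Achebe (Tour Winner).
Among Delgado, Salazar and Kapoor, by ranking points (higher first): Delgado (4125 pts) before Salazar (2548 pts) before Kapoor (1107 pts).
Among Lindqvist, Takahashi and Fontaine, by ranking points (higher first): Lindqvist (9200 pts) before Takahashi (6240 pts) before Fontaine (2046 pts).
Among Marchetti and Achebe, by ranking points (higher first): Marchetti (5774 pts) before Achebe (3626 pts).
Full order: Delgado, Salazar, Kapoor, Lindqvist, Takahashi, Fontaine, Marchetti, Achebe.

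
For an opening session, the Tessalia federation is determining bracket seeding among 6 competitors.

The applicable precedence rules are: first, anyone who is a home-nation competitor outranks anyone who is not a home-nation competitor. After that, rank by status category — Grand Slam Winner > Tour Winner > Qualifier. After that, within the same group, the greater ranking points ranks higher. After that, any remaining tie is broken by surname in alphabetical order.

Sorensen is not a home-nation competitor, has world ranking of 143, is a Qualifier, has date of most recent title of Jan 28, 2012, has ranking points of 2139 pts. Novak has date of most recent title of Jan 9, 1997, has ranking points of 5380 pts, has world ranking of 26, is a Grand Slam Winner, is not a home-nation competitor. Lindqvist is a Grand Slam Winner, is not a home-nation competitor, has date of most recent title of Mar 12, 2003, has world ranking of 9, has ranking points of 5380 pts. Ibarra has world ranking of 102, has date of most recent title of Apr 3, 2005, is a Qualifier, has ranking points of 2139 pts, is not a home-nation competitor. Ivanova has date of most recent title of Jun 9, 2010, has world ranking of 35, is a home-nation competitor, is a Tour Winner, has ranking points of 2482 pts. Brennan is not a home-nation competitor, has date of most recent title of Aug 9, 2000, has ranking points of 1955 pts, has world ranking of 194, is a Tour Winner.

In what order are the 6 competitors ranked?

Ivanova, Lindqvist, Novak, Brennan, Ibarra, Sorensen

By the first rule: Ivanova (a home-nation competitor); then Lindqvist, Novak, Brennan, Ibarra and Sorensen (each not a home-nation competitor).
Among Lindqvist, Novak, Brennan, Ibarra and Sorensen, by status category: Lindqvist and Novak (Grand Slam Winner) before Brennan (Tour Winner) before Ibarra and Sorensen (Qualifier).
Lindqvist and Novak both have ranking points 5380 pts, so the next rule applies.
Among Lindqvist and Novak, alphabetically by surname: Lindqvist before Novak.
Ibarra and Sorensen both have ranking points 2139 pts, so the next rule applies.
Among Ibarra and Sorensen, alphabetically by surname: Ibarra before Sorensen.
Full order: Ivanova, Lindqvist, Novak, Brennan, Ibarra, Sorensen.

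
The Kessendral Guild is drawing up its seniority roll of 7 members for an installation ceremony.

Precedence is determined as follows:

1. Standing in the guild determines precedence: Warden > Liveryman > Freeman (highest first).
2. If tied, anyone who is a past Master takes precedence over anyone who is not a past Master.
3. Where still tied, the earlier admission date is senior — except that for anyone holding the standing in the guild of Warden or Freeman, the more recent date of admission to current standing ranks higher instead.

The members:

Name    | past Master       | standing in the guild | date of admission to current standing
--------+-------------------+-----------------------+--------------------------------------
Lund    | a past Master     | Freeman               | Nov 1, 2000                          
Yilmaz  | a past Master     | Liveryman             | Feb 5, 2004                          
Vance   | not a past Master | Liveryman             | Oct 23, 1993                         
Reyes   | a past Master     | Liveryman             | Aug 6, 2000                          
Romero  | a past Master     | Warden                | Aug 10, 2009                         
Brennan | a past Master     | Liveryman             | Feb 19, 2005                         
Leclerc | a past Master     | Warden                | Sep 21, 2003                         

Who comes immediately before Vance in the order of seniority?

Brennan

By standing in the guild: Romero and Leclerc (Warden); then Reyes, Yilmaz, Brennan and Vance (Liveryman); then Lund (Freeman).
Romero and Leclerc are each a past Master, so the next rule applies.
Among Romero and Leclerc, by date of admission to current standing (later first) (reversed rule for this group): Romero (Aug 10, 2009) before Leclerc (Sep 21, 2003).
Among Reyes, Yilmaz, Brennan and Vance, a past Master before not a past Master: Reyes, Yilmaz and Brennan (a past Master) before Vance (not a past Master).
Among Reyes, Yilmaz and Brennan, by date of admission to current standing (earlier first): Reyes (Aug 6, 2000) before Yilmaz (Feb 5, 2004) before Brennan (Feb 19, 2005).
Order: Romero, Leclerc, Reyes, Yilmaz, Brennan, Vance, Lund.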